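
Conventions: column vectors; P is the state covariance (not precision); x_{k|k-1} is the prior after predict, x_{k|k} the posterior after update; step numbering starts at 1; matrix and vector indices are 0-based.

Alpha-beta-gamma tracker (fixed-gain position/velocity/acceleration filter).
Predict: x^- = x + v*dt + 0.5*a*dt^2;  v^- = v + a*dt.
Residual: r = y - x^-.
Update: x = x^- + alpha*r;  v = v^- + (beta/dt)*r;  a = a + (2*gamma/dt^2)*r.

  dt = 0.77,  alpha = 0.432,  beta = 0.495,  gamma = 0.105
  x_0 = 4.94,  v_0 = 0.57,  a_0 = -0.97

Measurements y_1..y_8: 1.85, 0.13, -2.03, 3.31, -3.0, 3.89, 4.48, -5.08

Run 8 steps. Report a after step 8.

a_post = -3.1915

step 1: x_pred=5.0913  r=-3.2413  x^+=3.6911  v^+=-2.2606  a^+=-2.1181
step 2: x_pred=1.3225  r=-1.1925  x^+=0.8073  v^+=-4.6581  a^+=-2.5404
step 3: x_pred=-3.5325  r=1.5025  x^+=-2.8834  v^+=-5.6484  a^+=-2.0082
step 4: x_pred=-7.8280  r=11.1380  x^+=-3.0164  v^+=-0.0346  a^+=1.9367
step 5: x_pred=-2.4689  r=-0.5311  x^+=-2.6983  v^+=1.1153  a^+=1.7486
step 6: x_pred=-1.3212  r=5.2112  x^+=0.9301  v^+=5.8117  a^+=3.5944
step 7: x_pred=6.4707  r=-1.9907  x^+=5.6107  v^+=7.2997  a^+=2.8893
step 8: x_pred=12.0880  r=-17.1680  x^+=4.6714  v^+=-1.5121  a^+=-3.1915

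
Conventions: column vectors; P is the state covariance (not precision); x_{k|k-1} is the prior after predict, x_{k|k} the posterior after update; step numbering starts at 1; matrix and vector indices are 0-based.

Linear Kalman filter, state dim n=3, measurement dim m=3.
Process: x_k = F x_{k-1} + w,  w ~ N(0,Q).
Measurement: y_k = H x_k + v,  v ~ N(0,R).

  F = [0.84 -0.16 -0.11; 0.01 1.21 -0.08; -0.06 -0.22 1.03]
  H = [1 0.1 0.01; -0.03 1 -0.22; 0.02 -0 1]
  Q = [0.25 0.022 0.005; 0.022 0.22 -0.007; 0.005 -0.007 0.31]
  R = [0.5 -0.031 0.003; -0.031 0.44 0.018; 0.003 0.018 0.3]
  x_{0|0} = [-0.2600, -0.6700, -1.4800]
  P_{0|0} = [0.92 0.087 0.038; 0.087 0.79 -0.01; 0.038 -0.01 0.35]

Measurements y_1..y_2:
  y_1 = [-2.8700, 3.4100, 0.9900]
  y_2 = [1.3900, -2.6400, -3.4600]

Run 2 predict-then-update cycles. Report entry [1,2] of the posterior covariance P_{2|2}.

step 1: x^-=[0.0516, -0.6949, -1.3614]  P^-=[0.8929 -0.0332 -0.0339; -0.0332 1.3830 -0.2653; -0.0339 -0.2653 0.7250]  S=[1.3989 0.0564 -0.0324; 0.0564 1.9771 -0.4068; -0.0324 -0.4068 1.0240]  K=[0.6372 -0.0478 -0.0145; 0.0443 0.7352 0.0338; -0.0193 -0.0744 0.6772]  nu=[-2.8385, 3.8069, 2.3504]  x^+=[-1.9730, 2.0575, 0.0016]  P^+=[0.3235 -0.0335 -0.0098; -0.0335 0.3270 0.0242; -0.0098 0.0242 0.2019]
step 2: x^-=[-1.9867, 2.4697, -0.3326]  P^-=[0.5007 -0.0730 -0.0287; -0.0730 0.6947 -0.0780; -0.0287 -0.0780 0.5306]  S=[0.9924 -0.0433 -0.0183; -0.0433 1.1991 -0.1775; -0.0183 -0.1775 0.8297]  K=[0.4941 -0.0537 -0.0231; 0.0225 0.6012 0.0334; -0.0230 -0.0702 0.6233]  nu=[3.1331, -5.2424, -3.0877]  x^+=[-0.0854, -0.7147, -1.9610]  P^+=[0.2522 -0.0343 -0.0115; -0.0343 0.2681 0.0216; -0.0115 0.0216 0.1859]

P_post[1,2] = 0.0216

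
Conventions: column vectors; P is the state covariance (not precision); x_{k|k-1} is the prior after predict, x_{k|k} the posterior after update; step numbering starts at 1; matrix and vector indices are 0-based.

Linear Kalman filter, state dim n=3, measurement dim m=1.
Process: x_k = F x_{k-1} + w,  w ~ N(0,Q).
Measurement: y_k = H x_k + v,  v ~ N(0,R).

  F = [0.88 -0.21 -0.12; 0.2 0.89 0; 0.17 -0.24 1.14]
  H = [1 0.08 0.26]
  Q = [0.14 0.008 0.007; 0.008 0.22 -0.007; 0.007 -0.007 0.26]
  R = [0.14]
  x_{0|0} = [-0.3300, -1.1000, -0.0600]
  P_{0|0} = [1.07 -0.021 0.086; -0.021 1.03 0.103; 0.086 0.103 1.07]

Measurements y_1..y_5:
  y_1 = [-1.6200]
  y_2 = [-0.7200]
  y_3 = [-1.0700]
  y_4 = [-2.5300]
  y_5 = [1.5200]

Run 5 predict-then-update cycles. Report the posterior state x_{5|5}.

x_post = [0.8116, -1.6184, -0.4705]

step 1: x^-=[-0.0522, -1.0450, 0.1395]  P^-=[1.0242 -0.0248 0.1406; -0.0248 1.0712 -0.0687; 0.1406 -0.0687 1.7195]  S=[1.3536]  K=[0.7822; 0.0318; 0.4301]  nu=[-1.5205]  x^+=[-1.2415, -1.0933, -0.5145]  P^+=[0.1960 -0.0585 -0.3148; -0.0585 1.0698 -0.0872; -0.3148 -0.0872 1.4691]
step 2: x^-=[-0.8012, -1.2214, -0.5351]  P^-=[0.4438 -0.1839 -0.3873; -0.1839 1.0544 -0.3951; -0.3873 -0.3951 2.1670]  S=[0.4898]  K=[0.6705; -0.4130; 0.2950]  nu=[0.3180]  x^+=[-0.5879, -1.3527, -0.4413]  P^+=[0.2236 -0.0483 -0.4842; -0.0483 0.9709 -0.3354; -0.4842 -0.3354 2.1244]
step 3: x^-=[-0.1804, -1.3215, -0.2784]  P^-=[0.4898 -0.1224 -0.5945; -0.1224 0.9808 -0.6625; -0.5945 -0.6625 3.0830]  S=[0.4882]  K=[0.6666; -0.4429; 0.3156]  nu=[-0.7115]  x^+=[-0.6547, -1.0063, -0.5029]  P^+=[0.2729 0.0217 -0.6972; 0.0217 0.8850 -0.5943; -0.6972 -0.5943 3.0344]
step 4: x^-=[-0.3044, -1.0266, -0.4431]  P^-=[0.5433 -0.0131 -0.8881; -0.0131 0.9397 -0.9464; -0.8881 -0.9464 4.3155]  S=[0.4778]  K=[0.6517; -0.3851; 0.3311]  nu=[-2.0282]  x^+=[-1.6262, -0.2455, -1.1147]  P^+=[0.3404 0.1068 -0.9912; 0.1068 0.8688 -0.8855; -0.9912 -0.8855 4.2632]
step 5: x^-=[-1.2457, -0.5437, -1.4884]  P^-=[0.6286 0.1031 -1.2955; 0.1031 0.9598 -1.2944; -1.2955 -1.2944 5.9519]  S=[0.4660]  K=[0.6437; -0.3363; 0.3184]  nu=[3.1962]  x^+=[0.8116, -1.6184, -0.4705]  P^+=[0.4355 0.2039 -1.3911; 0.2039 0.9071 -1.2445; -1.3911 -1.2445 5.9046]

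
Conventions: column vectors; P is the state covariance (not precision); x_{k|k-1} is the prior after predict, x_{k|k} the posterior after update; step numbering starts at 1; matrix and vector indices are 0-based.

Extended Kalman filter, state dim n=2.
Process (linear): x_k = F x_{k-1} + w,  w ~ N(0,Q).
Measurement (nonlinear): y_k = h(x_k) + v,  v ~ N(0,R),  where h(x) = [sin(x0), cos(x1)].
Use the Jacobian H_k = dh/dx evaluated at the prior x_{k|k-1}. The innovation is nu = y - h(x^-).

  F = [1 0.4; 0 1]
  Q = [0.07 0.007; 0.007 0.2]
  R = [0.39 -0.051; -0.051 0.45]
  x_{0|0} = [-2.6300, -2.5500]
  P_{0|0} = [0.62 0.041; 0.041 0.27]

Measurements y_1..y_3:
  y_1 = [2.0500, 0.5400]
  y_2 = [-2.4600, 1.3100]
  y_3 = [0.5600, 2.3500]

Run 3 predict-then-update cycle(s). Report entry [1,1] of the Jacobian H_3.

step 1: x^-=[-3.6500, -2.5500]  P^-=[0.7660 0.1560; 0.1560 0.4700]  H_jac=[-0.8735 0.0000; 0.0000 0.5577]  S=[0.9745 -0.1270; -0.1270 0.5962]  K=[-0.6867 -0.0003; -0.0849 0.4216]  nu=[1.5632, 1.3701]  x^+=[-4.7239, -2.1051]  P^+=[0.3066 0.0625; 0.0625 0.3479]
step 2: x^-=[-5.5660, -2.1051]  P^-=[0.4822 0.2087; 0.2087 0.5479]  H_jac=[0.7536 0.0000; 0.0000 0.8606]  S=[0.6639 0.0844; 0.0844 0.8558]  K=[0.5274 0.1579; 0.1690 0.5343]  nu=[-3.1173, 1.8193]  x^+=[-6.9227, -1.6599]  P^+=[0.2622 0.0513; 0.0513 0.2694]
step 3: x^-=[-7.5866, -1.6599]  P^-=[0.4164 0.1661; 0.1661 0.4694]  H_jac=[0.2642 0.0000; 0.0000 0.9960]  S=[0.4191 -0.0073; -0.0073 0.9157]  K=[0.2657 0.1827; 0.1136 0.5115]  nu=[1.5245, 2.4390]  x^+=[-6.7359, -0.2392]  P^+=[0.3569 0.0690; 0.0690 0.2253]

H_jac[1,1] = 0.9960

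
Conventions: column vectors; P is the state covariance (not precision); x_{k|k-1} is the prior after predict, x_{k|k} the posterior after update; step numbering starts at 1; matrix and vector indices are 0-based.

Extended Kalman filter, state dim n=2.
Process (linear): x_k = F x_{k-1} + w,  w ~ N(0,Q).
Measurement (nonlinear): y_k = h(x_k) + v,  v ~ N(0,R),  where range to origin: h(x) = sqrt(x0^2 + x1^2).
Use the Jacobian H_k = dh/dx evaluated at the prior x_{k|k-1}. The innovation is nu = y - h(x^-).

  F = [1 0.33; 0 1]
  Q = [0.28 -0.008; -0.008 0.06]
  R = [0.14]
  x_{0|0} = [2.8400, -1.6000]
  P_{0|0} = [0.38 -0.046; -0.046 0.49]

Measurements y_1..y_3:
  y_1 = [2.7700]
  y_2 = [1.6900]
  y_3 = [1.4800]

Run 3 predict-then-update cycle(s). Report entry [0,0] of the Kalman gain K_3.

step 1: x^-=[2.3120, -1.6000]  P^-=[0.6830 0.1077; 0.1077 0.5500]  H_jac=[0.8223 -0.5691]  S=[0.6791]  K=[0.7367; -0.3305]  nu=[-0.0416]  x^+=[2.2813, -1.5862]  P^+=[0.3144 0.2730; 0.2730 0.4758]
step 2: x^-=[1.7579, -1.5862]  P^-=[0.8264 0.4221; 0.4221 0.5358]  H_jac=[0.7424 -0.6699]  S=[0.4161]  K=[0.7949; -0.1096]  nu=[-0.6777]  x^+=[1.2191, -1.5119]  P^+=[0.5635 0.4583; 0.4583 0.5308]
step 3: x^-=[0.7202, -1.5119]  P^-=[1.2038 0.6255; 0.6255 0.5908]  H_jac=[0.4300 -0.9028]  S=[0.3585]  K=[-0.1312; -0.7376]  nu=[-0.1947]  x^+=[0.7457, -1.3683]  P^+=[1.1976 0.5908; 0.5908 0.3958]

K[0,0] = -0.1312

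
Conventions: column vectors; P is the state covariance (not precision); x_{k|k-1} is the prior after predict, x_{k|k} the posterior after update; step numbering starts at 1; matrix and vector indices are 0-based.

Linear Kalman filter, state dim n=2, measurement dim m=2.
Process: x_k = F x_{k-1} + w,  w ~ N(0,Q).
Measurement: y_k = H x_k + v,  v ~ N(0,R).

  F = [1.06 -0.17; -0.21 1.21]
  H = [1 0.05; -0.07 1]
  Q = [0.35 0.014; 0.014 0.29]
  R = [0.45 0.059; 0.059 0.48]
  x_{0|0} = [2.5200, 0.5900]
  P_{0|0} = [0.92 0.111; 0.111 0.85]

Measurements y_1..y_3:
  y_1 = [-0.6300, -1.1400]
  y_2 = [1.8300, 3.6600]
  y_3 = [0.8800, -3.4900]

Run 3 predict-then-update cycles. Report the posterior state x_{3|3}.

x_post = [1.2246, -1.2089]

step 1: x^-=[2.5709, 0.1847]  P^-=[1.3683 -0.2193; -0.2193 1.5186]  S=[1.8001 -0.1794; -0.1794 2.0361]  K=[0.7451 -0.0891; -0.0046 0.7530]  nu=[-3.2101, -1.1447]  x^+=[0.2810, -0.6625]  P^+=[0.3288 0.0242; 0.0242 0.3629]
step 2: x^-=[0.4104, -0.8606]  P^-=[0.7212 -0.1019; -0.1019 0.8235]  S=[1.1631 -0.0519; -0.0519 1.3213]  K=[0.6116 -0.0913; -0.0242 0.6277]  nu=[1.4626, 4.5494]  x^+=[0.8895, 1.9595]  P^+=[0.2693 0.0111; 0.0111 0.3006]
step 3: x^-=[0.6098, 2.1842]  P^-=[0.6573 -0.0932; -0.0932 0.7364]  S=[1.0998 -0.0430; -0.0430 1.2327]  K=[0.5898 -0.0923; -0.0277 0.6017]  nu=[0.1610, -5.6315]  x^+=[1.2246, -1.2089]  P^+=[0.2595 0.0087; 0.0087 0.2878]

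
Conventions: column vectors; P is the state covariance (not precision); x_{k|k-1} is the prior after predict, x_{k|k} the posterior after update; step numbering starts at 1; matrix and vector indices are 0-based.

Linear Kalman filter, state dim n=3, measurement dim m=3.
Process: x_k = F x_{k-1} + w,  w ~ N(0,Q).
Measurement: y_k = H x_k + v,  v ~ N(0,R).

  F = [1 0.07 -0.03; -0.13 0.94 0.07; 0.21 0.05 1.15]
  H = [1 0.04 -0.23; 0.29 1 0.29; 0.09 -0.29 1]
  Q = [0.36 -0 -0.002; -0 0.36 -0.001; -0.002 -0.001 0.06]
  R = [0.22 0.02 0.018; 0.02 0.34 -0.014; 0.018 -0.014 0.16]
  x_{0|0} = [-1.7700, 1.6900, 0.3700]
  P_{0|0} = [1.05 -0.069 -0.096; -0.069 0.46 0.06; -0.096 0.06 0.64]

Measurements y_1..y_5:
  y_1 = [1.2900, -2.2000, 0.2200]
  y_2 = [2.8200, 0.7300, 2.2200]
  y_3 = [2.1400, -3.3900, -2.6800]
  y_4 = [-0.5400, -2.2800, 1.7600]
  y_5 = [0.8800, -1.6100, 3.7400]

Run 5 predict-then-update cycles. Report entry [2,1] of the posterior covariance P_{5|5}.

step 1: x^-=[-1.6628, 1.8446, 0.1383]  P^-=[1.4087 -0.1803 0.0885; -0.1803 0.8138 0.1083; 0.0885 0.1083 0.9129]  S=[1.6211 0.2139 0.0752; 0.2139 1.3222 0.1776; 0.0752 0.1776 1.1153]  K=[0.8394 0.0323 0.1781; -0.1832 0.6591 -0.2217; -0.1371 0.2201 0.7717]  nu=[2.9108, -3.6025, 0.7663]  x^+=[0.8007, -1.2330, -0.4622]  P^+=[0.1935 -0.0353 0.0155; -0.0353 0.2276 0.0212; 0.0155 0.0212 0.1227]
step 2: x^-=[0.7283, -1.2955, -0.4251]  P^-=[0.5488 -0.0427 0.0523; -0.0427 0.5762 0.0285; 0.0523 0.0285 0.2405]  S=[0.7544 0.1484 0.0719; 0.1484 0.9831 -0.0547; 0.0719 -0.0547 0.4486]  K=[0.6875 0.0384 0.1488; -0.1291 0.5888 -0.2252; -0.0874 0.1598 0.5618]  nu=[2.0458, 1.9375, 2.2038]  x^+=[2.5371, -0.9149, 0.9437]  P^+=[0.1589 -0.0254 0.0140; -0.0254 0.2039 0.0148; 0.0140 0.0148 0.0891]
step 3: x^-=[2.4447, -1.1238, 1.5723]  P^-=[0.5155 -0.0304 0.0445; -0.0304 0.5512 0.0207; 0.0445 0.0207 0.1933]  S=[0.7234 0.1533 0.0681; 0.1533 0.9527 -0.0714; 0.0681 -0.0714 0.4014]  K=[0.6750 0.0405 0.1412; -0.1189 0.5775 -0.2304; -0.0781 0.1454 0.5157]  nu=[0.1019, -3.4312, -4.7982]  x^+=[1.6968, -2.0116, -1.4089]  P^+=[0.1559 -0.0237 0.0133; -0.0237 0.2003 0.0131; 0.0133 0.0131 0.0817]
step 4: x^-=[1.5982, -2.2101, -1.3645]  P^-=[0.5127 -0.0287 0.0433; -0.0287 0.5473 0.0186; 0.0433 0.0186 0.1828]  S=[0.7207 0.1550 0.0683; 0.1550 0.9472 -0.0757; 0.0683 -0.0757 0.3915]  K=[0.6739 0.0409 0.1399; -0.1170 0.5752 -0.2327; -0.0754 0.1415 0.5037]  nu=[-2.3636, -0.1377, 2.3397]  x^+=[0.3271, -2.5572, -0.0272]  P^+=[0.1556 -0.0235 0.0131; -0.0235 0.1997 0.0126; 0.0131 0.0126 0.0797]
step 5: x^-=[0.1489, -2.4482, -0.0905]  P^-=[0.5125 -0.0285 0.0431; -0.0285 0.5466 0.0180; 0.0431 0.0180 0.1801]  S=[0.7204 0.1554 0.0687; 0.1554 0.9460 -0.0770; 0.0687 -0.0770 0.3890]  K=[0.6739 0.0409 0.1398; -0.1166 0.5747 -0.2335; -0.0746 0.1404 0.5005]  nu=[0.8082, 0.8213, 3.1071]  x^+=[1.1614, -2.7960, 1.5195]  P^+=[0.1555 -0.0235 0.0131; -0.0235 0.1995 0.0125; 0.0131 0.0125 0.0792]

P_post[2,1] = 0.0125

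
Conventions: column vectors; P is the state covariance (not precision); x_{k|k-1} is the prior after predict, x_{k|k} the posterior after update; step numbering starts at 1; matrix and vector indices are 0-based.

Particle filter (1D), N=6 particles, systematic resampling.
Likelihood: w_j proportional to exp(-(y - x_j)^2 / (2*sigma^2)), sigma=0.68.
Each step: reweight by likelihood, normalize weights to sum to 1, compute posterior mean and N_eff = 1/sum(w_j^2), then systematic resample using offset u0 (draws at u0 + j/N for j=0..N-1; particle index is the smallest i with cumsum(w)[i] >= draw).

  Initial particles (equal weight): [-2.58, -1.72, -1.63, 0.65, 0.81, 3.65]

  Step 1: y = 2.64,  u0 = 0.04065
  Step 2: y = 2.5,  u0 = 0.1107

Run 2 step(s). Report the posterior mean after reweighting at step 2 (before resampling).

post_mean = 3.5458

step 1: w=[0.0000, 0.0000, 0.0000, 0.0371, 0.0718, 0.8911]  mean=3.3347  Neff=1.2491  idx=[4, 5, 5, 5, 5, 5]
step 2: w=[0.0367, 0.1927, 0.1927, 0.1927, 0.1927, 0.1927]  mean=3.5458  Neff=5.3494  idx=[1, 2, 3, 3, 4, 5]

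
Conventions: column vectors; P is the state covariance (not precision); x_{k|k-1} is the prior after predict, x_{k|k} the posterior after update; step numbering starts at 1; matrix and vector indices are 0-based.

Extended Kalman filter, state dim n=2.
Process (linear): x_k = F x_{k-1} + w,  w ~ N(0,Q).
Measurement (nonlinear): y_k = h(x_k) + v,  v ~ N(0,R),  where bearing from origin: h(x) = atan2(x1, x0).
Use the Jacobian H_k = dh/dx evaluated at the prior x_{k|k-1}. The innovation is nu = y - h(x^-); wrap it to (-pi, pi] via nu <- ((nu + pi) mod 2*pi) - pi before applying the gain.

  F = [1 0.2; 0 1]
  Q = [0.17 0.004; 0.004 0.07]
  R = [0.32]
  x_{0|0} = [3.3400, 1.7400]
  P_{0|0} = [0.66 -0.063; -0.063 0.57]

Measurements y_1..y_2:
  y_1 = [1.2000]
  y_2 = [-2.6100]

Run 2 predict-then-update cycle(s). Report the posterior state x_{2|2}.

x_post = [4.5226, 1.0484]

step 1: x^-=[3.6880, 1.7400]  P^-=[0.8276 0.0550; 0.0550 0.6400]  H_jac=[-0.1046 0.2218]  S=[0.3580]  K=[-0.2078; 0.3804]  nu=[0.7592]  x^+=[3.5302, 2.0288]  P^+=[0.8121 0.0833; 0.0833 0.5882]
step 2: x^-=[3.9360, 2.0288]  P^-=[1.0390 0.2049; 0.2049 0.6582]  H_jac=[-0.1035 0.2007]  S=[0.3491]  K=[-0.1901; 0.3177]  nu=[-3.0859]  x^+=[4.5226, 1.0484]  P^+=[1.0264 0.2260; 0.2260 0.6230]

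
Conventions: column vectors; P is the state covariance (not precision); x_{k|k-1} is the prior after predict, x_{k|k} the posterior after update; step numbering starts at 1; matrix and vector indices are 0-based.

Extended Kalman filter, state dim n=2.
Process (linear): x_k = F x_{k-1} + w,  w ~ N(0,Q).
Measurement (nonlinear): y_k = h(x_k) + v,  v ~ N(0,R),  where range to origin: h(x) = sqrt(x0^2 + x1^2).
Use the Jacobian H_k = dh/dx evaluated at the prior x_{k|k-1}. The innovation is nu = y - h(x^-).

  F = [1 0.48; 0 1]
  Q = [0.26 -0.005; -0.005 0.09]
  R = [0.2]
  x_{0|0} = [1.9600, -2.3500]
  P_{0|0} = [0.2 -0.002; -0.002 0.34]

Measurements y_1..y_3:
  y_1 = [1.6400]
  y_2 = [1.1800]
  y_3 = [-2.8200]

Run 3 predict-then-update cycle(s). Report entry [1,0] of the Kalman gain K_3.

K[1,0] = -0.4284

step 1: x^-=[0.8320, -2.3500]  P^-=[0.5364 0.1562; 0.1562 0.4300]  H_jac=[0.3337 -0.9427]  S=[0.5436]  K=[0.0585; -0.6498]  nu=[-0.8529]  x^+=[0.7821, -1.7958]  P^+=[0.5346 0.1769; 0.1769 0.2005]
step 2: x^-=[-0.0798, -1.7958]  P^-=[1.0105 0.2681; 0.2681 0.2905]  H_jac=[-0.0444 -0.9990]  S=[0.5157]  K=[-0.6064; -0.5858]  nu=[-0.6175]  x^+=[0.2946, -1.4340]  P^+=[0.8209 0.0849; 0.0849 0.1135]
step 3: x^-=[-0.3937, -1.4340]  P^-=[1.1886 0.1344; 0.1344 0.2035]  H_jac=[-0.2648 -0.9643]  S=[0.5412]  K=[-0.8209; -0.4284]  nu=[-4.3071]  x^+=[3.1421, 0.4110]  P^+=[0.8239 -0.0559; -0.0559 0.1042]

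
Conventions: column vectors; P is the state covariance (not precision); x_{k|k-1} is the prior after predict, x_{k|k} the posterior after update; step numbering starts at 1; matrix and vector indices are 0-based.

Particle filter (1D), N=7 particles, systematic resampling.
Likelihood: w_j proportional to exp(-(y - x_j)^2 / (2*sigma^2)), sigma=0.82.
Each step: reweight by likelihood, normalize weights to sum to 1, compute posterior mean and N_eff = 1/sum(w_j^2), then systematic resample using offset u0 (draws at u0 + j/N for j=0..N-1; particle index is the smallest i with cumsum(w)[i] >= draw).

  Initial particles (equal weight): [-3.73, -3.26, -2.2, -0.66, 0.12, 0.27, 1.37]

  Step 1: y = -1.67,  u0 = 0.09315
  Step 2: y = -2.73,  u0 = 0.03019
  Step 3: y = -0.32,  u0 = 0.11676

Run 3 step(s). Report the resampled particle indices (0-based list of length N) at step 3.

step 1: w=[0.0262, 0.0937, 0.4981, 0.2875, 0.0567, 0.0374, 0.0006]  mean=-1.6706  Neff=2.9006  idx=[1, 2, 2, 2, 3, 3, 4]
step 2: w=[0.2436, 0.2436, 0.2436, 0.2436, 0.0124, 0.0124, 0.0007]  mean=-2.4184  Neff=4.2069  idx=[0, 0, 1, 1, 2, 3, 3]
step 3: w=[0.0044, 0.0044, 0.1982, 0.1982, 0.1982, 0.1982, 0.1982]  mean=-2.2094  Neff=5.0889  idx=[2, 3, 3, 4, 5, 6, 6]

resampled_idx = [2, 3, 3, 4, 5, 6, 6]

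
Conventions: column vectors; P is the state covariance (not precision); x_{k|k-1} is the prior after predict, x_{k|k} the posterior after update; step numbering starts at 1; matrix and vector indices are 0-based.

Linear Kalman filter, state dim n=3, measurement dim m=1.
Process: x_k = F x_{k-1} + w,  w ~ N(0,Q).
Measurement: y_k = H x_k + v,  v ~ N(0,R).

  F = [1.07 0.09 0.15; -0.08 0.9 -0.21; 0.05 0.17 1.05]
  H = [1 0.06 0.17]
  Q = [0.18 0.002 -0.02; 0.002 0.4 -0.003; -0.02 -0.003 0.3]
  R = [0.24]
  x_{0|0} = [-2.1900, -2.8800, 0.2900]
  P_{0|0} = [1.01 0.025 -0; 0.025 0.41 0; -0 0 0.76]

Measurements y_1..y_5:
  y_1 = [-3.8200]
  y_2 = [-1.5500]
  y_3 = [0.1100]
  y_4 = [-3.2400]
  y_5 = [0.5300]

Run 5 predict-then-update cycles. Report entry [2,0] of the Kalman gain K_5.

step 1: x^-=[-2.5590, -2.4777, -0.2946]  P^-=[1.3616 -0.0513 0.1647; -0.0513 0.7685 -0.1111; 0.1647 -0.1111 1.1527]  S=[1.6852]  K=[0.8227; -0.0143; 0.2100]  nu=[-1.0623]  x^+=[-3.4330, -2.4625, -0.5177]  P^+=[0.2209 -0.0315 -0.1265; -0.0315 0.7681 -0.1060; -0.1265 -0.1060 1.0784]
step 2: x^-=[-3.9725, -1.8329, -1.1339]  P^-=[0.4138 -0.0011 0.0117; -0.0011 1.1115 -0.2096; 0.0117 -0.2096 1.4600]  S=[0.6996]  K=[0.5943; 0.0428; 0.3535]  nu=[2.7253]  x^+=[-2.3530, -1.7162, -0.1704]  P^+=[0.1668 -0.0189 -0.1353; -0.0189 1.1102 -0.2202; -0.1353 -0.2202 1.3725]
step 3: x^-=[-2.6978, -1.3206, -0.5884]  P^-=[0.3578 0.0228 0.0391; 0.0228 1.4423 -0.3245; 0.0391 -0.3245 1.7526]  S=[0.6630]  K=[0.5517; 0.0817; 0.4790]  nu=[2.9870]  x^+=[-1.0498, -1.0765, 0.8425]  P^+=[0.1560 -0.0071 -0.1361; -0.0071 1.4379 -0.3504; -0.1361 -0.3504 1.6004]
step 4: x^-=[-1.0938, -1.0618, 0.6491]  P^-=[0.3517 0.0395 0.0651; 0.0395 1.7652 -0.4425; 0.0651 -0.4425 1.9669]  S=[0.6728]  K=[0.5428; 0.1043; 0.5544]  nu=[-2.1928]  x^+=[-2.2840, -1.2904, -0.5665]  P^+=[0.1535 0.0014 -0.1373; 0.0014 1.7579 -0.4814; -0.1373 -0.4814 1.7602]
step 5: x^-=[-2.6450, -0.8596, -0.9284]  P^-=[0.3528 0.0537 0.0795; 0.0537 2.0796 -0.5475; 0.0795 -0.5475 2.1055]  S=[0.6835]  K=[0.5407; 0.1250; 0.5920]  nu=[3.3844]  x^+=[-0.8150, -0.4366, 1.0752]  P^+=[0.1530 0.0075 -0.1392; 0.0075 2.0689 -0.5981; -0.1392 -0.5981 1.8660]

K[2,0] = 0.5920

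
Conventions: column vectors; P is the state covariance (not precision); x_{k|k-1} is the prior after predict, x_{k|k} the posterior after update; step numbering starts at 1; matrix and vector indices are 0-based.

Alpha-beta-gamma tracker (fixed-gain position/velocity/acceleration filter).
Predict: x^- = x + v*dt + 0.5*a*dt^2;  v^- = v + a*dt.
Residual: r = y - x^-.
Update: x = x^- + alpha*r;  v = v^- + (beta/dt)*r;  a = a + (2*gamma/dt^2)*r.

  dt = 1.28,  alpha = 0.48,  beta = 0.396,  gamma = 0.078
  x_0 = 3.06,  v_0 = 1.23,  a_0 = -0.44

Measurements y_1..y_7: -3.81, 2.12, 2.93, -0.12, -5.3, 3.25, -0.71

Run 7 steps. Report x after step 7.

x_post = -0.4455

step 1: x_pred=4.2740  r=-8.0840  x^+=0.3937  v^+=-1.8342  a^+=-1.2097
step 2: x_pred=-2.9451  r=5.0651  x^+=-0.5138  v^+=-1.8156  a^+=-0.7274
step 3: x_pred=-3.4337  r=6.3637  x^+=-0.3791  v^+=-0.7779  a^+=-0.1215
step 4: x_pred=-1.4745  r=1.3545  x^+=-0.8243  v^+=-0.5145  a^+=0.0074
step 5: x_pred=-1.4767  r=-3.8233  x^+=-3.3119  v^+=-1.6878  a^+=-0.3566
step 6: x_pred=-5.7643  r=9.0143  x^+=-1.4375  v^+=0.6446  a^+=0.5017
step 7: x_pred=-0.2013  r=-0.5087  x^+=-0.4455  v^+=1.1294  a^+=0.4533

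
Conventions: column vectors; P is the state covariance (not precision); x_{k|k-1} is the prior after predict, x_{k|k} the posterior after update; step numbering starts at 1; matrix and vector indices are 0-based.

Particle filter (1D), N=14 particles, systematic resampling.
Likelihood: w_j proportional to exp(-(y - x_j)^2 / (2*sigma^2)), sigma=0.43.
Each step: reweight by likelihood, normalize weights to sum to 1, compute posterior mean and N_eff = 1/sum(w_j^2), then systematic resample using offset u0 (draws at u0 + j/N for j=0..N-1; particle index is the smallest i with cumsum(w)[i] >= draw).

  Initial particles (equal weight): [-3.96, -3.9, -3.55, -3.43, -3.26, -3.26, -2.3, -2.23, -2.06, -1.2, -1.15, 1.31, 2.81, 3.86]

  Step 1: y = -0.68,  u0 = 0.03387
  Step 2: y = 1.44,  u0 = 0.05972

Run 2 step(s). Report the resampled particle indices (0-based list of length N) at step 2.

resampled_idx = [1, 2, 4, 5, 7, 7, 8, 9, 10, 10, 11, 12, 13, 13]

step 1: w=[0.0000, 0.0000, 0.0000, 0.0000, 0.0000, 0.0000, 0.0008, 0.0015, 0.0056, 0.4629, 0.5292, 0.0000, 0.0000, 0.0000]  mean=-1.1807  Neff=2.0226  idx=[9, 9, 9, 9, 9, 9, 9, 10, 10, 10, 10, 10, 10, 10]
step 2: w=[0.0472, 0.0472, 0.0472, 0.0472, 0.0472, 0.0472, 0.0472, 0.0957, 0.0957, 0.0957, 0.0957, 0.0957, 0.0957, 0.0957]  mean=-1.1665  Neff=12.5528  idx=[1, 2, 4, 5, 7, 7, 8, 9, 10, 10, 11, 12, 13, 13]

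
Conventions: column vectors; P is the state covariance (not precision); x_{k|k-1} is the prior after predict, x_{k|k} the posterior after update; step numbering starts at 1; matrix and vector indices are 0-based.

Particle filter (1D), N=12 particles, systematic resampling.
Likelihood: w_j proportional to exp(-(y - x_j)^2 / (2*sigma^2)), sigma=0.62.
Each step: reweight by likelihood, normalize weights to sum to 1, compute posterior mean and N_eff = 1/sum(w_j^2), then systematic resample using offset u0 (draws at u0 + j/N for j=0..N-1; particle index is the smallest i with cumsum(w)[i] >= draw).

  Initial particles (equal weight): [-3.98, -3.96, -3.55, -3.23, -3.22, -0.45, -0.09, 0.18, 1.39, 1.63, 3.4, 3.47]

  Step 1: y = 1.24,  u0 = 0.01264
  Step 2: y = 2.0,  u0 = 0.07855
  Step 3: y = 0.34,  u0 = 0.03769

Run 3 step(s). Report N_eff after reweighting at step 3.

N_eff = 10.6916

step 1: w=[0.0000, 0.0000, 0.0000, 0.0000, 0.0000, 0.0113, 0.0465, 0.1078, 0.4513, 0.3813, 0.0011, 0.0007]  mean=1.2651  Neff=2.7552  idx=[6, 7, 8, 8, 8, 8, 8, 8, 9, 9, 9, 9]
step 2: w=[0.0005, 0.0019, 0.0873, 0.0873, 0.0873, 0.0873, 0.0873, 0.0873, 0.1185, 0.1185, 0.1185, 0.1185]  mean=1.5007  Neff=9.8166  idx=[2, 3, 4, 5, 6, 7, 8, 9, 9, 10, 11, 11]
step 3: w=[0.1125, 0.1125, 0.1125, 0.1125, 0.1125, 0.1125, 0.0542, 0.0542, 0.0542, 0.0542, 0.0542, 0.0542]  mean=1.4680  Neff=10.6916  idx=[0, 1, 1, 2, 3, 4, 4, 5, 6, 8, 9, 11]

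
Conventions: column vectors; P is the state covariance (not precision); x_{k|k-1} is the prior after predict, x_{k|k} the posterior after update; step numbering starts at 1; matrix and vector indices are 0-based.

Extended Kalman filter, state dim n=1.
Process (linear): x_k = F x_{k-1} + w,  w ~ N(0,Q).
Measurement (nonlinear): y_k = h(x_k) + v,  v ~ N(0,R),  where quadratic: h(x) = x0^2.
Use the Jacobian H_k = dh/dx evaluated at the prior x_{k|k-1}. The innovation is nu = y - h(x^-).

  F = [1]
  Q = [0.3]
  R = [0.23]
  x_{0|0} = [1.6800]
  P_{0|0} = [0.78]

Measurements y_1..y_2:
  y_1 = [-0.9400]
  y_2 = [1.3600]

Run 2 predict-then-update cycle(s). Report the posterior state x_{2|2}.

step 1: x^-=[1.6800]  P^-=[1.0800]  H_jac=[3.3600]  S=[12.4228]  K=[0.2921]  nu=[-3.7624]  x^+=[0.5810]  P^+=[0.0200]
step 2: x^-=[0.5810]  P^-=[0.3200]  H_jac=[1.1619]  S=[0.6620]  K=[0.5616]  nu=[1.0225]  x^+=[1.1552]  P^+=[0.1112]

x_post = [1.1552]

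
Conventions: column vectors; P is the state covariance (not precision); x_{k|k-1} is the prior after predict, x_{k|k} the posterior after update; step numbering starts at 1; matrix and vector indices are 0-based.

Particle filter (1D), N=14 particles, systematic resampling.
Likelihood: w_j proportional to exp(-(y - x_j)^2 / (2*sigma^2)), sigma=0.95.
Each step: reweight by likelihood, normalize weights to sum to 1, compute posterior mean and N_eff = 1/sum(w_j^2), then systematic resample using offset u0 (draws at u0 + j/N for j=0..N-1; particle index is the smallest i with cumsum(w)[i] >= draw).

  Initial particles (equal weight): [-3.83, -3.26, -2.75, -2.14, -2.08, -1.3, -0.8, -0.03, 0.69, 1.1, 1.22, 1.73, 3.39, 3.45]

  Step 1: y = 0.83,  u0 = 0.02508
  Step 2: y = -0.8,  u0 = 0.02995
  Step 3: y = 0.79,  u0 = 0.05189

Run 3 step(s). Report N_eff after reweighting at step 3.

step 1: w=[0.0000, 0.0000, 0.0002, 0.0017, 0.0020, 0.0178, 0.0505, 0.1460, 0.2175, 0.2112, 0.2021, 0.1404, 0.0058, 0.0049]  mean=0.8323  Neff=5.6596  idx=[6, 7, 7, 8, 8, 8, 9, 9, 9, 10, 10, 10, 11, 11]
step 2: w=[0.2443, 0.1759, 0.1759, 0.0714, 0.0714, 0.0714, 0.0331, 0.0331, 0.0331, 0.0255, 0.0255, 0.0255, 0.0070, 0.0070]  mean=0.1685  Neff=7.0334  idx=[0, 0, 0, 0, 1, 1, 2, 2, 3, 4, 5, 6, 8, 10]
step 3: w=[0.0259, 0.0259, 0.0259, 0.0259, 0.0723, 0.0723, 0.0723, 0.0723, 0.1044, 0.1044, 0.1044, 0.0996, 0.0996, 0.0948]  mean=0.4593  Neff=11.7476  idx=[2, 4, 5, 6, 7, 8, 8, 9, 10, 10, 11, 12, 13, 13]

N_eff = 11.7476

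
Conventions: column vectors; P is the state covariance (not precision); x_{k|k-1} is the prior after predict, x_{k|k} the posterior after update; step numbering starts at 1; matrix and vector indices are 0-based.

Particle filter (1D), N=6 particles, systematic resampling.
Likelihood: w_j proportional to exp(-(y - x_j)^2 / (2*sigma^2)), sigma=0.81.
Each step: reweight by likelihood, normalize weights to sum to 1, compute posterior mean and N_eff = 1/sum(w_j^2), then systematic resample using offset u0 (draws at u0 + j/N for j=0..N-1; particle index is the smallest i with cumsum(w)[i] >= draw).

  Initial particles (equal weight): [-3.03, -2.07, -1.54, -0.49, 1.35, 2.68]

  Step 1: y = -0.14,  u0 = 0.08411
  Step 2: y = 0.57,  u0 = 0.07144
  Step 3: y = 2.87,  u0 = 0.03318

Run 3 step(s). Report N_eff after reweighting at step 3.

N_eff = 2.0085

step 1: w=[0.0012, 0.0423, 0.1625, 0.6590, 0.1332, 0.0017]  mean=-0.4801  Neff=2.0822  idx=[2, 3, 3, 3, 3, 4]
step 2: w=[0.0142, 0.1799, 0.1799, 0.1799, 0.1799, 0.2663]  mean=-0.0149  Neff=4.9867  idx=[1, 2, 3, 4, 5, 5]
step 3: w=[0.0005, 0.0005, 0.0005, 0.0005, 0.4989, 0.4989]  mean=1.3461  Neff=2.0085  idx=[4, 4, 4, 5, 5, 5]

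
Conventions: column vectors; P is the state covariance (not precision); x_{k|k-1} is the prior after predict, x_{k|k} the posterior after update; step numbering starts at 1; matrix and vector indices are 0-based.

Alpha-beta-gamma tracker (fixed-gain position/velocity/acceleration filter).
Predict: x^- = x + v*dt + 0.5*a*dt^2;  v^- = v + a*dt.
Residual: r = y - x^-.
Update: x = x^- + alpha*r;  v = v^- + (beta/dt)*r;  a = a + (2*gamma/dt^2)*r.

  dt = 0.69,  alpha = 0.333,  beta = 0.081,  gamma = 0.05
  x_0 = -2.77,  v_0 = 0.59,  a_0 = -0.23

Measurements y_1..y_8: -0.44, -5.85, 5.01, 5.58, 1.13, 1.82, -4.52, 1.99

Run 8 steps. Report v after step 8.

step 1: x_pred=-2.4177  r=1.9777  x^+=-1.7591  v^+=0.6635  a^+=0.1854
step 2: x_pred=-1.2572  r=-4.5928  x^+=-2.7866  v^+=0.2522  a^+=-0.7793
step 3: x_pred=-2.7981  r=7.8081  x^+=-0.1980  v^+=0.6311  a^+=0.8607
step 4: x_pred=0.4424  r=5.1376  x^+=2.1532  v^+=1.8281  a^+=1.9398
step 5: x_pred=3.8764  r=-2.7464  x^+=2.9618  v^+=2.8442  a^+=1.3630
step 6: x_pred=5.2488  r=-3.4288  x^+=4.1070  v^+=3.3821  a^+=0.6428
step 7: x_pred=6.5937  r=-11.1137  x^+=2.8928  v^+=2.5210  a^+=-1.6915
step 8: x_pred=4.2297  r=-2.2397  x^+=3.4838  v^+=1.0909  a^+=-2.1619

v_post = 1.0909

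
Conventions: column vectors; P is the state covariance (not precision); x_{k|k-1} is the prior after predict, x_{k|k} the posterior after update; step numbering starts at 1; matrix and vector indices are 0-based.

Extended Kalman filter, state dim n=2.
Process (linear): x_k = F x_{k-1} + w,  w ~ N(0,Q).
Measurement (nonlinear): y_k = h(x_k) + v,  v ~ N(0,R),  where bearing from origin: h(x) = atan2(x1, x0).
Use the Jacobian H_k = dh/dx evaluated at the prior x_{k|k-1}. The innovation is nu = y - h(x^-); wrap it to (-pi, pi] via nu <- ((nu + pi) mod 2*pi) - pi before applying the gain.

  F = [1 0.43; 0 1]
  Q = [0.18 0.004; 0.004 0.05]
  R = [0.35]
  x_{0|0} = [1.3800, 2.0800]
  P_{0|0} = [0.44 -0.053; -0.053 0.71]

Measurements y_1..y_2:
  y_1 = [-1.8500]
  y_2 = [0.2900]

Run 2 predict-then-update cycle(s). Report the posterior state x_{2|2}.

step 1: x^-=[2.2744, 2.0800]  P^-=[0.7057 0.2563; 0.2563 0.7600]  H_jac=[-0.2190 0.2394]  S=[0.4005]  K=[-0.2326; 0.3142]  nu=[-2.5908]  x^+=[2.8770, 1.2660]  P^+=[0.6840 0.2856; 0.2856 0.7205]
step 2: x^-=[3.4213, 1.2660]  P^-=[1.2428 0.5994; 0.5994 0.7705]  H_jac=[-0.0951 0.2571]  S=[0.3829]  K=[0.0937; 0.3684]  nu=[-0.0644]  x^+=[3.4153, 1.2423]  P^+=[1.2395 0.5862; 0.5862 0.7185]

x_post = [3.4153, 1.2423]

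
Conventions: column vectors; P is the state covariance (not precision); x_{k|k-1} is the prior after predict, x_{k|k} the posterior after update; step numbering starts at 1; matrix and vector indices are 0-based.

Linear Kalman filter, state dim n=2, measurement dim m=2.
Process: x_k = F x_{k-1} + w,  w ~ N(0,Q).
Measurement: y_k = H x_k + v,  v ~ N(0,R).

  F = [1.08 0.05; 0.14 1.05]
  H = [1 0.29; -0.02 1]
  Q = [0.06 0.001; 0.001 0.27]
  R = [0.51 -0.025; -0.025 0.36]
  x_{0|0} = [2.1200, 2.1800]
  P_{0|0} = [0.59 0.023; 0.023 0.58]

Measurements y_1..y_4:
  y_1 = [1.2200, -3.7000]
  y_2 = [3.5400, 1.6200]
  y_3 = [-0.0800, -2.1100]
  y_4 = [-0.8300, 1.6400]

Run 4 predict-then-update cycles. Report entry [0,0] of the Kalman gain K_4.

step 1: x^-=[2.3986, 2.5858]  P^-=[0.7521 0.1469; 0.1469 0.9278]  S=[1.4253 0.3751; 0.3751 1.2822]  K=[0.5747 -0.0653; 0.1105 0.6890]  nu=[-1.9285, -6.2378]  x^+=[1.6974, -1.9250]  P^+=[0.3040 -0.0318; -0.0318 0.2446]
step 2: x^-=[1.7370, -1.7836]  P^-=[0.4117 0.0235; 0.0235 0.5363]  S=[0.9805 0.1457; 0.1457 0.8955]  K=[0.4349 -0.0537; 0.0960 0.5827]  nu=[2.3202, 3.4383]  x^+=[2.5614, 0.4428]  P^+=[0.2305 -0.0256; -0.0256 0.2069]
step 3: x^-=[2.7885, 0.8236]  P^-=[0.3267 0.0175; 0.0175 0.4951]  S=[0.8885 0.1295; 0.1295 0.8545]  K=[0.3799 -0.0447; 0.0992 0.5639]  nu=[-3.1073, -2.8778]  x^+=[1.7366, -1.1074]  P^+=[0.2011 -0.0216; -0.0216 0.2001]
step 4: x^-=[1.8202, -0.9196]  P^-=[0.2928 0.0173; 0.0173 0.4882]  S=[0.8539 0.1279; 0.1279 0.8476]  K=[0.3547 -0.0400; 0.1022 0.5601]  nu=[-2.3835, 2.5961]  x^+=[0.8708, 0.2910]  P^+=[0.1876 -0.0195; -0.0195 0.1987]

K[0,0] = 0.3547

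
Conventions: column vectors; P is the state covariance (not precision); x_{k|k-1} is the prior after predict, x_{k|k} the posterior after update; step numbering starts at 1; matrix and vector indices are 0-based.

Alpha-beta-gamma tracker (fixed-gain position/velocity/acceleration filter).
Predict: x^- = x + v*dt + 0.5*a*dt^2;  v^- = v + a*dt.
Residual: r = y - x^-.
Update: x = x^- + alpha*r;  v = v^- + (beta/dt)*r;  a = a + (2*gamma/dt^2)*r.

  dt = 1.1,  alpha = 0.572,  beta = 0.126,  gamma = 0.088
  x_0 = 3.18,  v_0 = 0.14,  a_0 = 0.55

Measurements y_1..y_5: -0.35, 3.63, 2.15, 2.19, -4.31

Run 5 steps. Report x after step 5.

step 1: x_pred=3.6668  r=-4.0168  x^+=1.3692  v^+=0.2849  a^+=-0.0343
step 2: x_pred=1.6618  r=1.9682  x^+=2.7876  v^+=0.4727  a^+=0.2520
step 3: x_pred=3.4600  r=-1.3100  x^+=2.7107  v^+=0.5998  a^+=0.0615
step 4: x_pred=3.4077  r=-1.2177  x^+=2.7112  v^+=0.5280  a^+=-0.1156
step 5: x_pred=3.2220  r=-7.5320  x^+=-1.0863  v^+=-0.4620  a^+=-1.2112

x_post = -1.0863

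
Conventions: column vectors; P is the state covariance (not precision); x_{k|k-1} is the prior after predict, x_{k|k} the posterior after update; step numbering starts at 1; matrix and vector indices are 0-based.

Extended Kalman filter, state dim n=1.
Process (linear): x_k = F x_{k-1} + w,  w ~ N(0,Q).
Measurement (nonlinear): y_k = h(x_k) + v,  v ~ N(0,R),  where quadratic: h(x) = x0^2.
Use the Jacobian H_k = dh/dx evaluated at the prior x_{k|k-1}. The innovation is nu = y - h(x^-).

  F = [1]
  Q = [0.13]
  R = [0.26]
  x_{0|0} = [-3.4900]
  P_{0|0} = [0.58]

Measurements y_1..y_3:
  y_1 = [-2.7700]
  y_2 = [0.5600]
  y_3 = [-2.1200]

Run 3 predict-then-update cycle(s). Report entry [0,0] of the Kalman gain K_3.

step 1: x^-=[-3.4900]  P^-=[0.7100]  H_jac=[-6.9800]  S=[34.8515]  K=[-0.1422]  nu=[-14.9501]  x^+=[-1.3641]  P^+=[0.0053]
step 2: x^-=[-1.3641]  P^-=[0.1353]  H_jac=[-2.7283]  S=[1.2671]  K=[-0.2913]  nu=[-1.3009]  x^+=[-0.9852]  P^+=[0.0278]
step 3: x^-=[-0.9852]  P^-=[0.1578]  H_jac=[-1.9703]  S=[0.8725]  K=[-0.3563]  nu=[-3.0905]  x^+=[0.1159]  P^+=[0.0470]

K[0,0] = -0.3563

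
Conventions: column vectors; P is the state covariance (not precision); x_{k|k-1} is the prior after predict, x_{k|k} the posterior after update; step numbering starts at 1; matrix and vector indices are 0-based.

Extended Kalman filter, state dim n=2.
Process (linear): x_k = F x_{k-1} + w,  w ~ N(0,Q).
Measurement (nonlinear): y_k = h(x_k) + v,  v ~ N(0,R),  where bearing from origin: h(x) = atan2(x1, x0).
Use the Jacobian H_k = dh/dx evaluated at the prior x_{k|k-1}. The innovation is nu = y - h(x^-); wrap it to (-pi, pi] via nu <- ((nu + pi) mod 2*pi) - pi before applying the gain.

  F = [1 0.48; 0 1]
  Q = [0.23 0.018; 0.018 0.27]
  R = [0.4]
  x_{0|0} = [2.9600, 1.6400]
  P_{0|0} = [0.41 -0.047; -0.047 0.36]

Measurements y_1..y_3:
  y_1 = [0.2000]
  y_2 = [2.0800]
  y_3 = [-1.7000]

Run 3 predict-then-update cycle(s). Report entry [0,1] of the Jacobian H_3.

H_jac[0,1] = 0.1561

step 1: x^-=[3.7472, 1.6400]  P^-=[0.6778 0.1438; 0.1438 0.6300]  H_jac=[-0.0980 0.2240]  S=[0.4318]  K=[-0.0793; 0.2941]  nu=[-0.2125]  x^+=[3.7641, 1.5775]  P^+=[0.6751 0.1539; 0.1539 0.5926]
step 2: x^-=[4.5212, 1.5775]  P^-=[1.1894 0.4563; 0.4563 0.8626]  H_jac=[-0.0688 0.1972]  S=[0.4268]  K=[0.0191; 0.3250]  nu=[1.7443]  x^+=[4.5546, 2.1444]  P^+=[1.1892 0.4537; 0.4537 0.8176]
step 3: x^-=[5.5839, 2.1444]  P^-=[2.0431 0.8641; 0.8641 1.0876]  H_jac=[-0.0599 0.1561]  S=[0.4177]  K=[0.0297; 0.2824]  nu=[-2.0667]  x^+=[5.5225, 1.5607]  P^+=[2.0428 0.8606; 0.8606 1.0543]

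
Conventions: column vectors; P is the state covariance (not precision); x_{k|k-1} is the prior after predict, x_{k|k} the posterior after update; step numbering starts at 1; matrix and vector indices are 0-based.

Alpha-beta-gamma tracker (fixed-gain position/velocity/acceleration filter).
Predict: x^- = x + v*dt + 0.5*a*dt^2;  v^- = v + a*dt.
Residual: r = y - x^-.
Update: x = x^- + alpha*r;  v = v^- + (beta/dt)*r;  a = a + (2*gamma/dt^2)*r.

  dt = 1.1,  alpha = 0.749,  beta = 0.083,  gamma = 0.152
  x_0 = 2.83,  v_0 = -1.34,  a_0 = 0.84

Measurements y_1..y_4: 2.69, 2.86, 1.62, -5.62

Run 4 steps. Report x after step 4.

step 1: x_pred=1.8642  r=0.8258  x^+=2.4827  v^+=-0.3537  a^+=1.0475
step 2: x_pred=2.7274  r=0.1326  x^+=2.8267  v^+=0.8085  a^+=1.0808
step 3: x_pred=4.3700  r=-2.7500  x^+=2.3102  v^+=1.7899  a^+=0.3899
step 4: x_pred=4.5150  r=-10.1350  x^+=-3.0761  v^+=1.4541  a^+=-2.1564

x_post = -3.0761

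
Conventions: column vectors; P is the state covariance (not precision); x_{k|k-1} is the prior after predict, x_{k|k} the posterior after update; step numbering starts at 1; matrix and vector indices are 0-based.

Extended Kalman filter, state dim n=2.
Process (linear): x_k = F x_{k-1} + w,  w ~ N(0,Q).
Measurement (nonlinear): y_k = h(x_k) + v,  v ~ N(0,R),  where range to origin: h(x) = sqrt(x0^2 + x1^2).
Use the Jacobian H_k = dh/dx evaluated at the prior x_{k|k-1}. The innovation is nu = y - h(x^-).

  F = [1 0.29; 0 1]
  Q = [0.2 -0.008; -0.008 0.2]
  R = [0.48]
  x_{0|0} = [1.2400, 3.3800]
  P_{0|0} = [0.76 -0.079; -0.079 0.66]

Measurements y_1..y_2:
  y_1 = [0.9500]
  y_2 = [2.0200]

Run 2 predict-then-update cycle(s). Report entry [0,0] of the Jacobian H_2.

H_jac[0,0] = 0.6314

step 1: x^-=[2.2202, 3.3800]  P^-=[0.9697 0.1044; 0.1044 0.8600]  H_jac=[0.5490 0.8358]  S=[1.4689]  K=[0.4218; 0.5284]  nu=[-3.0940]  x^+=[0.9150, 1.7452]  P^+=[0.7083 -0.2230; -0.2230 0.4499]
step 2: x^-=[1.4212, 1.7452]  P^-=[0.8168 -0.1005; -0.1005 0.6499]  H_jac=[0.6314 0.7754]  S=[1.0980]  K=[0.3987; 0.4012]  nu=[-0.2307]  x^+=[1.3292, 1.6527]  P^+=[0.6422 -0.2762; -0.2762 0.4732]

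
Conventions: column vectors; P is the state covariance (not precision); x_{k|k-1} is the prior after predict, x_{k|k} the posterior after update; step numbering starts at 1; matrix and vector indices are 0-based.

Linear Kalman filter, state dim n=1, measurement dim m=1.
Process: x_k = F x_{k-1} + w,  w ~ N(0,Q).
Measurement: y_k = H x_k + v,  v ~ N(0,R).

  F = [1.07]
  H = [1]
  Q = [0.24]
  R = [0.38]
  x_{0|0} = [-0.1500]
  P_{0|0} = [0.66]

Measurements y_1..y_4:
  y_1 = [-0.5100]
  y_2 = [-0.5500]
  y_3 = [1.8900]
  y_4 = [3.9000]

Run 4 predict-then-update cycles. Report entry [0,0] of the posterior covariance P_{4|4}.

P_post[0,0] = 0.2134

step 1: x^-=[-0.1605]  P^-=[0.9956]  S=[1.3756]  K=[0.7238]  nu=[-0.3495]  x^+=[-0.4135]  P^+=[0.2750]
step 2: x^-=[-0.4424]  P^-=[0.5549]  S=[0.9349]  K=[0.5935]  nu=[-0.1076]  x^+=[-0.5063]  P^+=[0.2255]
step 3: x^-=[-0.5417]  P^-=[0.4982]  S=[0.8782]  K=[0.5673]  nu=[2.4317]  x^+=[0.8378]  P^+=[0.2156]
step 4: x^-=[0.8965]  P^-=[0.4868]  S=[0.8668]  K=[0.5616]  nu=[3.0035]  x^+=[2.5833]  P^+=[0.2134]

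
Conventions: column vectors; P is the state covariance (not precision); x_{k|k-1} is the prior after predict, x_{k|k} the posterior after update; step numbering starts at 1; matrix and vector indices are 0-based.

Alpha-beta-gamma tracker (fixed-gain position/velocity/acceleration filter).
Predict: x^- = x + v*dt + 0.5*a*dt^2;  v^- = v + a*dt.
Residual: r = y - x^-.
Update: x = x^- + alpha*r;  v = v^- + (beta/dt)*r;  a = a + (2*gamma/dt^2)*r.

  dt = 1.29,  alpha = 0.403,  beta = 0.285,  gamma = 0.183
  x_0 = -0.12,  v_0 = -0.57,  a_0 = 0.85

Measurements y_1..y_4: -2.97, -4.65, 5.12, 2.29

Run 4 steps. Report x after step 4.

x_post = 2.0826

step 1: x_pred=-0.1481  r=-2.8219  x^+=-1.2853  v^+=-0.0970  a^+=0.2293
step 2: x_pred=-1.2195  r=-3.4305  x^+=-2.6020  v^+=-0.5590  a^+=-0.5251
step 3: x_pred=-3.7601  r=8.8801  x^+=-0.1814  v^+=0.7254  a^+=1.4279
step 4: x_pred=1.9425  r=0.3475  x^+=2.0826  v^+=2.6442  a^+=1.5043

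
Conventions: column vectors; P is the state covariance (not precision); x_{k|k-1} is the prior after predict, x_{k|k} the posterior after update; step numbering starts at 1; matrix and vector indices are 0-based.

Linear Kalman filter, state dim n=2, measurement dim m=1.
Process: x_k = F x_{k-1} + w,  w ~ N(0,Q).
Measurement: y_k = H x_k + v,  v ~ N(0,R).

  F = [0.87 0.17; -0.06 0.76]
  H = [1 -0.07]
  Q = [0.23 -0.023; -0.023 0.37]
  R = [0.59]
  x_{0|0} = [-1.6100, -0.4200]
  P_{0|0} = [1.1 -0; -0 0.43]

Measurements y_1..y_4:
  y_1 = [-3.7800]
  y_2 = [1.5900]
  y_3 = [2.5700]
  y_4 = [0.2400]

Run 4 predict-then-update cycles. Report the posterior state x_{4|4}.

step 1: x^-=[-1.4721, -0.2226]  P^-=[1.0750 -0.0249; -0.0249 0.6223]  S=[1.6715]  K=[0.6442; -0.0409]  nu=[-2.3235]  x^+=[-2.9688, -0.1275]  P^+=[0.3814 0.0192; 0.0192 0.6195]
step 2: x^-=[-2.6045, 0.0812]  P^-=[0.5423 0.0496; 0.0496 0.7275]  S=[1.1289]  K=[0.4773; -0.0011]  nu=[4.2002]  x^+=[-0.5998, 0.0765]  P^+=[0.2851 0.0503; 0.0503 0.7275]
step 3: x^-=[-0.5089, 0.0941]  P^-=[0.4817 0.0888; 0.0888 0.7866]  S=[1.0631]  K=[0.4472; 0.0318]  nu=[3.0855]  x^+=[0.8711, 0.1921]  P^+=[0.2690 0.0737; 0.0737 0.7856]
step 4: x^-=[0.7905, 0.0937]  P^-=[0.4781 0.1124; 0.1124 0.8180]  S=[1.0564]  K=[0.4452; 0.0522]  nu=[-0.5439]  x^+=[0.5484, 0.0653]  P^+=[0.2688 0.0879; 0.0879 0.8151]

x_post = [0.5484, 0.0653]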